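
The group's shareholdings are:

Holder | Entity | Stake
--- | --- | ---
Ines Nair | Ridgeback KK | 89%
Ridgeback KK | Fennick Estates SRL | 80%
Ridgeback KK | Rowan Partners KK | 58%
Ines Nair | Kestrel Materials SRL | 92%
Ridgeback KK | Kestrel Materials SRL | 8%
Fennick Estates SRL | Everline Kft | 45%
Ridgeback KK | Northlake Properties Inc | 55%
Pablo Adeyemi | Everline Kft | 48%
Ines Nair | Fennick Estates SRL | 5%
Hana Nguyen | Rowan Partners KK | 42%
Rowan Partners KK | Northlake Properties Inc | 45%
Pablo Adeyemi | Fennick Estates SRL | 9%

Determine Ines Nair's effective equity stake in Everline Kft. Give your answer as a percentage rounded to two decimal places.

Ines reaches Everline along 2 paths.
Via Fennick: 5% × 45% = 2.25%.
Via Ridgeback → Fennick: 89% × 80% × 45% = 32.04%.
Total: 2.25% + 32.04% = 34.29%.

34.29%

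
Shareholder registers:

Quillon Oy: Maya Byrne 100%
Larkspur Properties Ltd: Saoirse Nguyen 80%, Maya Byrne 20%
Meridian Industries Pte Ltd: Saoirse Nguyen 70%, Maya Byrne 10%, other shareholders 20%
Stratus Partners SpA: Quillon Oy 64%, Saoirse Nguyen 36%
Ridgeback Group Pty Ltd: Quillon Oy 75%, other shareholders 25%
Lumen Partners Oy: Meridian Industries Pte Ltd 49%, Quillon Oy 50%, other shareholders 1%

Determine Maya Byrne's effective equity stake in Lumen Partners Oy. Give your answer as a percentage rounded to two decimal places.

54.90%

Maya reaches Lumen along 2 paths.
Via Meridian: 10% × 49% = 4.9%.
Via Quillon: 100% × 50% = 50%.
Total: 4.9% + 50% = 54.9%.
Rounded: 54.90%.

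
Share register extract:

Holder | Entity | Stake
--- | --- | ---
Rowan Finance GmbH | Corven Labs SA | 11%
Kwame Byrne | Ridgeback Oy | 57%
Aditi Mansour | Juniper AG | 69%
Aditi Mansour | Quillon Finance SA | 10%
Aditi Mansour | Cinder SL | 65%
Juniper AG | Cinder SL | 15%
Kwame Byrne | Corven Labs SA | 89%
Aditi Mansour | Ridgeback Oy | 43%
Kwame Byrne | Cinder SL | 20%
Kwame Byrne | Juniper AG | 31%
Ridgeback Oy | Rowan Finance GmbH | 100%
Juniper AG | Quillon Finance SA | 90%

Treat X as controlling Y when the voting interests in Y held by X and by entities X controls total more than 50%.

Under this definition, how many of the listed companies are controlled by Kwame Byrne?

Kwame holds 57% of Ridgeback, so Kwame controls Ridgeback.
Ridgeback holds 100% of Rowan, so Kwame controls Rowan.
Kwame and Rowan together hold 89% + 11% = 100% of Corven, so Kwame controls Corven.
No other company's threshold is met.
Kwame controls 3 companies.

3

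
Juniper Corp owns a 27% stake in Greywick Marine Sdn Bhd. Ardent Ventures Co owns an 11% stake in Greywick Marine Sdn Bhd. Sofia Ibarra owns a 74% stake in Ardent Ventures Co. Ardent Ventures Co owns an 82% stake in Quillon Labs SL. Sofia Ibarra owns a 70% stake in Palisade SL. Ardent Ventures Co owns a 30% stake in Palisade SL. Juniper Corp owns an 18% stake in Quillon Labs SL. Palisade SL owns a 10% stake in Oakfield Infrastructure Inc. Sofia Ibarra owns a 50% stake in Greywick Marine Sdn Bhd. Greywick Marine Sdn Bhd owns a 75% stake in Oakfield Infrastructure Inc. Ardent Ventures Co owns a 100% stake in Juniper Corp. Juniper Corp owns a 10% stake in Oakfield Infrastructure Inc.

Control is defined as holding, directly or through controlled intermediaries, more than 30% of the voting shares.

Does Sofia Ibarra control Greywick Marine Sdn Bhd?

Sofia holds 74% of Ardent, so Sofia controls Ardent.
Ardent holds 100% of Juniper, so Sofia controls Juniper.
Juniper and Sofia and Ardent together hold 27% + 50% + 11% = 88% of Greywick, so Sofia controls Greywick.

Yes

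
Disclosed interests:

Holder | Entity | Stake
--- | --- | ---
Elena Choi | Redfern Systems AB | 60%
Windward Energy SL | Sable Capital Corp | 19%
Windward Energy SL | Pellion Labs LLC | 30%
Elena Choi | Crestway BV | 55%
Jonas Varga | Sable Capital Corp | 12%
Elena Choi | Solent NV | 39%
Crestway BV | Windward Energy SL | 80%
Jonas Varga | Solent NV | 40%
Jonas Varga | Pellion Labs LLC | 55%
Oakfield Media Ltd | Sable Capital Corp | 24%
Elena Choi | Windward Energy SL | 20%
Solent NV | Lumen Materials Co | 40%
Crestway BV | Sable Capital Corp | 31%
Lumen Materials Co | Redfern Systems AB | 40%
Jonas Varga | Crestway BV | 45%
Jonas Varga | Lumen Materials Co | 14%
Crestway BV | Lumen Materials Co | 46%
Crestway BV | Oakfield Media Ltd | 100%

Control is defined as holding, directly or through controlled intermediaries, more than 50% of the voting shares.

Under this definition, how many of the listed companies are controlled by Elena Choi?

Elena holds 55% of Crestway, so Elena controls Crestway.
Crestway holds 100% of Oakfield, so Elena controls Oakfield.
Elena and Crestway together hold 20% + 80% = 100% of Windward, so Elena controls Windward.
Windward and Crestway and Oakfield together hold 19% + 31% + 24% = 74% of Sable, so Elena controls Sable.
Elena holds 60% of Redfern, so Elena controls Redfern.
No other company's threshold is met.
Elena controls 5 companies.

5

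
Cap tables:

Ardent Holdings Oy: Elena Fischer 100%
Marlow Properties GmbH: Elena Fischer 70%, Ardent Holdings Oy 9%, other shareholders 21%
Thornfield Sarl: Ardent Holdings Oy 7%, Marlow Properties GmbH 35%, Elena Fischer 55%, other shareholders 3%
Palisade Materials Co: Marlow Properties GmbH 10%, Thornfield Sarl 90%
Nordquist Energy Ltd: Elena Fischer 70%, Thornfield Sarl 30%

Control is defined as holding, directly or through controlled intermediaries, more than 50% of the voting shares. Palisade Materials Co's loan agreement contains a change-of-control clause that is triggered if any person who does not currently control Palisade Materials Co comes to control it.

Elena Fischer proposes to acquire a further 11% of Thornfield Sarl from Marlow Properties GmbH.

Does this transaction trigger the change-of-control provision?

The purchase adds only to Elena's holdings (Marlow's stake shrinks), so Elena is the only person who could newly come to control Palisade.
Elena holds 100% of Ardent, so Elena controls Ardent.
Elena and Ardent together hold 70% + 9% = 79% of Marlow, so Elena controls Marlow.
Ardent and Marlow and Elena together hold 7% + 35% + 55% = 97% of Thornfield, so Elena controls Thornfield.
Marlow and Thornfield together hold 10% + 90% = 100% of Palisade, so Elena controls Palisade.
So Elena already controls Palisade before the transaction.
After the purchase, Elena's direct stake in Thornfield rises to 55% + 11% = 66%, and Marlow's stake falls to 24%.
Elena controlled Palisade already, so this is not a new person acquiring control; every other person's position is unchanged or reduced.
No new person acquires control, so the clause is not triggered.

No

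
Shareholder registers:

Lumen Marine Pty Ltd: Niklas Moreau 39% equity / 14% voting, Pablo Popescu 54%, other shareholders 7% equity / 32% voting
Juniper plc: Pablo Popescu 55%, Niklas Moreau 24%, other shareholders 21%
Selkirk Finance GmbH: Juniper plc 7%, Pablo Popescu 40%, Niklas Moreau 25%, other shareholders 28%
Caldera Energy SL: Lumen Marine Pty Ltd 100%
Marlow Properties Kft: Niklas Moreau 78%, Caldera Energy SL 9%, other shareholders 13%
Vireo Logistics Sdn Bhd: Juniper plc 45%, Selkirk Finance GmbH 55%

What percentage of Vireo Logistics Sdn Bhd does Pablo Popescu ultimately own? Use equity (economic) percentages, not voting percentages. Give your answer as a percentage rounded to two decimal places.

Pablo reaches Vireo along 3 paths.
Via Juniper: 55% × 45% = 24.75%.
Via Juniper → Selkirk: 55% × 7% × 55% = 2.1175%.
Via Selkirk: 40% × 55% = 22%.
Total: 24.75% + 2.1175% + 22% = 48.8675%.
Rounded: 48.87%.

48.87%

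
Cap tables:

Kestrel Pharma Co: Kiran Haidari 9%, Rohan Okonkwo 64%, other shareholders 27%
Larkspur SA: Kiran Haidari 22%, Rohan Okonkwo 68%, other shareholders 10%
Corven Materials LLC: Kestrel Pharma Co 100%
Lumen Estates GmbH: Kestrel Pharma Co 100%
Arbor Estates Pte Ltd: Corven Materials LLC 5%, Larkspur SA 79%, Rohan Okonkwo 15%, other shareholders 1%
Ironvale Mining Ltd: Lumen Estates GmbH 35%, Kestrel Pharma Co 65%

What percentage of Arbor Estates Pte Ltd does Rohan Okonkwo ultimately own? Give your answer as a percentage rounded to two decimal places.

Rohan reaches Arbor along 3 paths.
Via Kestrel → Corven: 64% × 100% × 5% = 3.2%.
Via Larkspur: 68% × 79% = 53.72%.
Direct stake: 15% = 15%.
Total: 3.2% + 53.72% + 15% = 71.92%.

71.92%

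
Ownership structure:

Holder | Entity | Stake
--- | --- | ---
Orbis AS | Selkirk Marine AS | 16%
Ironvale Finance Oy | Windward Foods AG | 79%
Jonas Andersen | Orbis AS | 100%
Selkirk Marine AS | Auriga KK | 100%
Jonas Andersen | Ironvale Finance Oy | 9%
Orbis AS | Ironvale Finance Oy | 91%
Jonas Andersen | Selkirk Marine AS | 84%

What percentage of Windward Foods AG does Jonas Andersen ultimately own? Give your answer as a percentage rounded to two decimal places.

Jonas reaches Windward along 2 paths.
Via Orbis → Ironvale: 100% × 91% × 79% = 71.89%.
Via Ironvale: 9% × 79% = 7.11%.
Total: 71.89% + 7.11% = 79%.
Rounded: 79.00%.

79.00%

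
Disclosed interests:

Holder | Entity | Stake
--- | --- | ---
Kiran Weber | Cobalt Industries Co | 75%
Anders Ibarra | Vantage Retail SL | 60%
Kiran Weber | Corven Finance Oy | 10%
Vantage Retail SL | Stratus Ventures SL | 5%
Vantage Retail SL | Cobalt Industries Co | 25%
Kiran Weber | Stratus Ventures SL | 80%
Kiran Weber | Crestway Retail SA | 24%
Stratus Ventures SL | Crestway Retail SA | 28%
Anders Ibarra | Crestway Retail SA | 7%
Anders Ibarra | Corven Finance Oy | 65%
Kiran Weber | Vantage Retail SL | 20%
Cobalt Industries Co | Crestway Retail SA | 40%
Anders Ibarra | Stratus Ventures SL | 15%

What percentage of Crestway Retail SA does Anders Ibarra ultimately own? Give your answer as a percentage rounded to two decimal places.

18.04%

Anders reaches Crestway along 4 paths.
Via Vantage → Stratus: 60% × 5% × 28% = 0.84%.
Via Stratus: 15% × 28% = 4.2%.
Via Vantage → Cobalt: 60% × 25% × 40% = 6%.
Direct stake: 7% = 7%.
Total: 0.84% + 4.2% + 6% + 7% = 18.04%.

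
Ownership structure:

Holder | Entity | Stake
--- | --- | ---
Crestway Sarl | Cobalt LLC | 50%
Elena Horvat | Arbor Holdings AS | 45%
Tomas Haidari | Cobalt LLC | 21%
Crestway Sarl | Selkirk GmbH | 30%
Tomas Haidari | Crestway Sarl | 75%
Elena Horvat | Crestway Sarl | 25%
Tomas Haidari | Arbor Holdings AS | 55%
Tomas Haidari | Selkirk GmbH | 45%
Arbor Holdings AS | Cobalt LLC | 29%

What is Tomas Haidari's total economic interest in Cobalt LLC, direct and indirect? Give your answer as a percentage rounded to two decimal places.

Tomas reaches Cobalt along 3 paths.
Direct stake: 21% = 21%.
Via Crestway: 75% × 50% = 37.5%.
Via Arbor: 55% × 29% = 15.95%.
Total: 21% + 37.5% + 15.95% = 74.45%.

74.45%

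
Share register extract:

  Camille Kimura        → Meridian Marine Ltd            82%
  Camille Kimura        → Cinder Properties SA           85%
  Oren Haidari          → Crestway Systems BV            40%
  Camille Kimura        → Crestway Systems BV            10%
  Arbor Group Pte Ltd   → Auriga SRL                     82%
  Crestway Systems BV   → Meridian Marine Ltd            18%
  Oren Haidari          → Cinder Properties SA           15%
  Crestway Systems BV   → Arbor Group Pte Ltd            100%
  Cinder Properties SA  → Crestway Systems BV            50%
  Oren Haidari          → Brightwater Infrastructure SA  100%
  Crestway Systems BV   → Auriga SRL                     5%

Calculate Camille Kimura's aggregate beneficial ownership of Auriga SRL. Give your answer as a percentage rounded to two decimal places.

45.68%

Camille reaches Auriga along 4 paths.
Via Crestway: 10% × 5% = 0.5%.
Via Cinder → Crestway: 85% × 50% × 5% = 2.125%.
Via Crestway → Arbor: 10% × 100% × 82% = 8.2%.
Via Cinder → Crestway → Arbor: 85% × 50% × 100% × 82% = 34.85%.
Total: 0.5% + 2.125% + 8.2% + 34.85% = 45.675%.
Rounded: 45.68%.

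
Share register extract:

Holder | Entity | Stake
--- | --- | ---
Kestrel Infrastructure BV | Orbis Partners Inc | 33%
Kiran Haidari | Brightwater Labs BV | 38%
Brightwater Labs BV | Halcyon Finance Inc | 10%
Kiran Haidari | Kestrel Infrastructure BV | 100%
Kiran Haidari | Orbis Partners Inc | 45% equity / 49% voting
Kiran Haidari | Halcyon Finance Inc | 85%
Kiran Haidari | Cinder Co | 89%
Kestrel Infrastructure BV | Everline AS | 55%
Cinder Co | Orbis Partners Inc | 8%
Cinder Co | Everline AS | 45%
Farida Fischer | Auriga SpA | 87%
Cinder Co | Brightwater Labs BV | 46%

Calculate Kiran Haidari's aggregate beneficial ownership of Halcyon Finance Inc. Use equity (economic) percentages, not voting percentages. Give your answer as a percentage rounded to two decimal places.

92.89%

Kiran reaches Halcyon along 3 paths.
Via Cinder → Brightwater: 89% × 46% × 10% = 4.094%.
Via Brightwater: 38% × 10% = 3.8%.
Direct stake: 85% = 85%.
Total: 4.094% + 3.8% + 85% = 92.894%.
Rounded: 92.89%.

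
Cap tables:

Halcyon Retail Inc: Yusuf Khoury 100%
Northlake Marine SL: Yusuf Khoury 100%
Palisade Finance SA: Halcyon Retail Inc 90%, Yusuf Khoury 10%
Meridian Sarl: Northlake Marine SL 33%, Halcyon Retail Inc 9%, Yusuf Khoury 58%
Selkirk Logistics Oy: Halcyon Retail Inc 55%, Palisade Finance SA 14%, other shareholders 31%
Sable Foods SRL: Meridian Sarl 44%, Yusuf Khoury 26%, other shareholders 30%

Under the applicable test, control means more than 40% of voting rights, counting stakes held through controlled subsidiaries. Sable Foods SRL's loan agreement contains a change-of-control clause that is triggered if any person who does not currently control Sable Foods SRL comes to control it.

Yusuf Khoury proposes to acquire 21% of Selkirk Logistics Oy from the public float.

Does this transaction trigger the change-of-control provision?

The purchase changes only Yusuf's holdings, so Yusuf is the only person who could newly come to control Sable.
Yusuf holds 100% of Halcyon, so Yusuf controls Halcyon.
Yusuf holds 100% of Northlake, so Yusuf controls Northlake.
Northlake and Halcyon and Yusuf together hold 33% + 9% + 58% = 100% of Meridian, so Yusuf controls Meridian.
Meridian and Yusuf together hold 44% + 26% = 70% of Sable, so Yusuf controls Sable.
So Yusuf already controls Sable before the transaction.
After the purchase, Yusuf holds 21% of Selkirk directly.
Yusuf controlled Sable already, so this is not a new person acquiring control; every other person's position is unchanged or reduced.
No new person acquires control, so the clause is not triggered.

No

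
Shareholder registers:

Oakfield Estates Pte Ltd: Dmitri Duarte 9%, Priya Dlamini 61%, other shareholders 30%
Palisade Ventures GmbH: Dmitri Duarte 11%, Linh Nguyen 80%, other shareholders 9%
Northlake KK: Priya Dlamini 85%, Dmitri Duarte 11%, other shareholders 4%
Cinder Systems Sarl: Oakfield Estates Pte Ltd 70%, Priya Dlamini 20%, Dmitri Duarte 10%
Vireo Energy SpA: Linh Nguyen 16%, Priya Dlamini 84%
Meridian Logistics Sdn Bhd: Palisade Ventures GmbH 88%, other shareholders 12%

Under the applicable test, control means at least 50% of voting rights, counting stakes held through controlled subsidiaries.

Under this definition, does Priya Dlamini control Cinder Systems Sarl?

Yes

Priya holds 61% of Oakfield, so Priya controls Oakfield.
Oakfield and Priya together hold 70% + 20% = 90% of Cinder, so Priya controls Cinder.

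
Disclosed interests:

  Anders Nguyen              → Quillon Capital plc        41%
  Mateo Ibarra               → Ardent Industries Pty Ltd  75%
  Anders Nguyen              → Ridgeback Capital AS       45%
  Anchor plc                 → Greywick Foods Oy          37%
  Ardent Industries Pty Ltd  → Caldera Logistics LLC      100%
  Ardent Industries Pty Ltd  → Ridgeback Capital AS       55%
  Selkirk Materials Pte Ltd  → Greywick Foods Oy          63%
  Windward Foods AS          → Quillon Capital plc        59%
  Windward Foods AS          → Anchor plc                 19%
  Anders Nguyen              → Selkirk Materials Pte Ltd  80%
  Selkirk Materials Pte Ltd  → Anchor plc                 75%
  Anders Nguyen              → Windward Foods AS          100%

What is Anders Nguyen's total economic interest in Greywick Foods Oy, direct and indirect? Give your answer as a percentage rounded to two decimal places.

79.63%

Anders reaches Greywick along 3 paths.
Via Selkirk: 80% × 63% = 50.4%.
Via Windward → Anchor: 100% × 19% × 37% = 7.03%.
Via Selkirk → Anchor: 80% × 75% × 37% = 22.2%.
Total: 50.4% + 7.03% + 22.2% = 79.63%.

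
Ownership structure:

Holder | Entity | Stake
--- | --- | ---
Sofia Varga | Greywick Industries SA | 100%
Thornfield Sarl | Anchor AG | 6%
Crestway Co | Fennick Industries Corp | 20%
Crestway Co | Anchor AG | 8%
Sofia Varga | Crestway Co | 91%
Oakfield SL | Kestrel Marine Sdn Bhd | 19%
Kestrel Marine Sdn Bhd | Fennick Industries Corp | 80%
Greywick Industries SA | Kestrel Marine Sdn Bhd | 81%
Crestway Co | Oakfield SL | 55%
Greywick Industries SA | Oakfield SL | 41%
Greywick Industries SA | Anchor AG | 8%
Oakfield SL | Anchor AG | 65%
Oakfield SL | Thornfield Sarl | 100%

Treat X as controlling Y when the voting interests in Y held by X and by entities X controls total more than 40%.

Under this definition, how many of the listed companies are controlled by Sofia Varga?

Sofia holds 100% of Greywick, so Sofia controls Greywick.
Sofia holds 91% of Crestway, so Sofia controls Crestway.
Crestway and Greywick together hold 55% + 41% = 96% of Oakfield, so Sofia controls Oakfield.
Oakfield holds 100% of Thornfield, so Sofia controls Thornfield.
Oakfield and Greywick together hold 19% + 81% = 100% of Kestrel, so Sofia controls Kestrel.
Crestway and Kestrel together hold 20% + 80% = 100% of Fennick, so Sofia controls Fennick.
Greywick and Oakfield and Thornfield and Crestway together hold 8% + 65% + 6% + 8% = 87% of Anchor, so Sofia controls Anchor.
Sofia controls 7 companies.

7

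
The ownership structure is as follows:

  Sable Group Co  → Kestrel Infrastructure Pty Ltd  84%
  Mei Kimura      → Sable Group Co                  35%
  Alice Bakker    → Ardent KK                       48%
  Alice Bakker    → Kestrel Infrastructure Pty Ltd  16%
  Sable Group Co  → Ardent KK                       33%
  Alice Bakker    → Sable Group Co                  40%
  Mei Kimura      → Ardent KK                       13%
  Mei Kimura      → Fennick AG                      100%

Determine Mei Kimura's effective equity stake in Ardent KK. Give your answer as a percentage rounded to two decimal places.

24.55%

Mei reaches Ardent along 2 paths.
Via Sable: 35% × 33% = 11.55%.
Direct stake: 13% = 13%.
Total: 11.55% + 13% = 24.55%.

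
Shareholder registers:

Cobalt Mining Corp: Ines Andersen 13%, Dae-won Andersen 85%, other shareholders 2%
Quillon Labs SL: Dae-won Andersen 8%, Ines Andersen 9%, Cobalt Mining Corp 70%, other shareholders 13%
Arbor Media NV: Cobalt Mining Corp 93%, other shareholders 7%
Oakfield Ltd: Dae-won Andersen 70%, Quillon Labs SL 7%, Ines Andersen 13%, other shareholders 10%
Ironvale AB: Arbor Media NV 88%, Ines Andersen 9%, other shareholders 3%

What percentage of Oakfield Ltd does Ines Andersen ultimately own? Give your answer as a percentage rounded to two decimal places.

14.27%

Ines reaches Oakfield along 3 paths.
Via Quillon: 9% × 7% = 0.63%.
Via Cobalt → Quillon: 13% × 70% × 7% = 0.637%.
Direct stake: 13% = 13%.
Total: 0.63% + 0.637% + 13% = 14.267%.
Rounded: 14.27%.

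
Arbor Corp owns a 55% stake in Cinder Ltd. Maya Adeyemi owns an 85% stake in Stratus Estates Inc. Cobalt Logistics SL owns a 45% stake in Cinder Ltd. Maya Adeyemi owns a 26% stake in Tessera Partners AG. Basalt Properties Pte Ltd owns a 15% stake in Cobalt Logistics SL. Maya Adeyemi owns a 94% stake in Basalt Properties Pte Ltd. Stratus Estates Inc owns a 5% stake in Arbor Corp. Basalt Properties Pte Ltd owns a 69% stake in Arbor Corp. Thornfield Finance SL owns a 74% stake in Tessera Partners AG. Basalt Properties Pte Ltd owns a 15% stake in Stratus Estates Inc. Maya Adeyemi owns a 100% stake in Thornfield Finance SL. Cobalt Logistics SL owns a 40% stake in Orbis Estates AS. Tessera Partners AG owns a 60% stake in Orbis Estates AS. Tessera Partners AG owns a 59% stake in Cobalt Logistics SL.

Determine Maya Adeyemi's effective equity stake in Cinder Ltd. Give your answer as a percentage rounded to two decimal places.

Maya reaches Cinder along 6 paths.
Via Basalt → Cobalt: 94% × 15% × 45% = 6.345%.
Via Tessera → Cobalt: 26% × 59% × 45% = 6.903%.
Via Thornfield → Tessera → Cobalt: 100% × 74% × 59% × 45% = 19.647%.
Via Basalt → Arbor: 94% × 69% × 55% = 35.673%.
Via Stratus → Arbor: 85% × 5% × 55% = 2.3375%.
Via Basalt → Stratus → Arbor: 94% × 15% × 5% × 55% = 0.38775%.
Total: 6.345% + 6.903% + 19.647% + 35.673% + 2.3375% + 0.38775% = 71.29325%.
Rounded: 71.29%.

71.29%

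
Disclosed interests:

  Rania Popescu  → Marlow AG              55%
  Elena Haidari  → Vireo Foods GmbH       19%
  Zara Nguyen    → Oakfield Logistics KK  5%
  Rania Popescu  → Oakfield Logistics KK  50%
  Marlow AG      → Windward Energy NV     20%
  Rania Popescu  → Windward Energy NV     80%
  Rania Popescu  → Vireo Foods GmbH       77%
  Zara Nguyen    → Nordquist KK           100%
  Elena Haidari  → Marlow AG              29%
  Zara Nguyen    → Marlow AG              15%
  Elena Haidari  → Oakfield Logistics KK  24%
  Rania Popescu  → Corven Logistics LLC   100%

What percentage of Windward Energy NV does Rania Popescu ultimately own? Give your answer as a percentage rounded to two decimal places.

Rania reaches Windward along 2 paths.
Direct stake: 80% = 80%.
Via Marlow: 55% × 20% = 11%.
Total: 80% + 11% = 91%.
Rounded: 91.00%.

91.00%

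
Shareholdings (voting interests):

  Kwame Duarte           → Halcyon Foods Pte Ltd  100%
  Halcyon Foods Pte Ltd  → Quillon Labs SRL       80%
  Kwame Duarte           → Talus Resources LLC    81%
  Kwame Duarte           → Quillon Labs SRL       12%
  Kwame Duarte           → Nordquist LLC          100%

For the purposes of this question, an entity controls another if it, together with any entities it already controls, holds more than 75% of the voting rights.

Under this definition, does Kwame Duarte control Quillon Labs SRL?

Kwame holds 100% of Halcyon, so Kwame controls Halcyon.
Halcyon and Kwame together hold 80% + 12% = 92% of Quillon, so Kwame controls Quillon.

Yes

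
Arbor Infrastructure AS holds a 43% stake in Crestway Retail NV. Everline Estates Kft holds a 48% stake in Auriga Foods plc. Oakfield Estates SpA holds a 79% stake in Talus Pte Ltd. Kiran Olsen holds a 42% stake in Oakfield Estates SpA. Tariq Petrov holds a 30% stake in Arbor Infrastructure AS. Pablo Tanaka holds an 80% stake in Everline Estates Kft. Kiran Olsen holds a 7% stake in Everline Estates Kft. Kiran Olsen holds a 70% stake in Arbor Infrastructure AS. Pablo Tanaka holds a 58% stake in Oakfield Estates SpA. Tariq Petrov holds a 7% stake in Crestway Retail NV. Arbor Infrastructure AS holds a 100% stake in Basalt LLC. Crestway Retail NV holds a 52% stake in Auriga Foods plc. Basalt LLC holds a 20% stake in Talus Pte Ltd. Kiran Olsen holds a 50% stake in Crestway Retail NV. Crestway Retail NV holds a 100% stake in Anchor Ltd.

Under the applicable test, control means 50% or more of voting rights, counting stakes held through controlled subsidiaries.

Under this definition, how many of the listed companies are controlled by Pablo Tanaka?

Pablo holds 58% of Oakfield, so Pablo controls Oakfield.
Pablo holds 80% of Everline, so Pablo controls Everline.
Oakfield holds 79% of Talus, so Pablo controls Talus.
No other company's threshold is met.
Pablo controls 3 companies.

3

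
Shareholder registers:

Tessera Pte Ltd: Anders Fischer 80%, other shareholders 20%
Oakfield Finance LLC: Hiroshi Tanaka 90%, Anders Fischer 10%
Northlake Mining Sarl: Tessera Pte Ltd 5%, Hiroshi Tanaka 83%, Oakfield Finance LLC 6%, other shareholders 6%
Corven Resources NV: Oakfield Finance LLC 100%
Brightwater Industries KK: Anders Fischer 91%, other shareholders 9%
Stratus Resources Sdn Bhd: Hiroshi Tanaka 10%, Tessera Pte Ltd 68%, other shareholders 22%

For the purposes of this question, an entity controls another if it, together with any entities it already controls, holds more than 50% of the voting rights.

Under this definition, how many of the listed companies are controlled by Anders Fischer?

Anders holds 80% of Tessera, so Anders controls Tessera.
Anders holds 91% of Brightwater, so Anders controls Brightwater.
Tessera holds 68% of Stratus, so Anders controls Stratus.
No other company's threshold is met.
Anders controls 3 companies.

3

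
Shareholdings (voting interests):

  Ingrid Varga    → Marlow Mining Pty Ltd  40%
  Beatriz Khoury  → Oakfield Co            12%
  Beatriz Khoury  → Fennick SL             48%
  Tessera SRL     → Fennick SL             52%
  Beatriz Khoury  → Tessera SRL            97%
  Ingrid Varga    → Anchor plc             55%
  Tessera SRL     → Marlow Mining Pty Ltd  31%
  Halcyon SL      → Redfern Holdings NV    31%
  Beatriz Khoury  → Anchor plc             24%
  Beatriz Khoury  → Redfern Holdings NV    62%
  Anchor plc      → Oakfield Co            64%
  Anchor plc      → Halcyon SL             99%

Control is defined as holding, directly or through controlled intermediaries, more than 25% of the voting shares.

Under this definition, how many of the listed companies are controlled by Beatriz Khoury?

4

Beatriz holds 97% of Tessera, so Beatriz controls Tessera.
Beatriz holds 62% of Redfern, so Beatriz controls Redfern.
Beatriz and Tessera together hold 48% + 52% = 100% of Fennick, so Beatriz controls Fennick.
Tessera holds 31% of Marlow, so Beatriz controls Marlow.
No other company's threshold is met.
Beatriz controls 4 companies.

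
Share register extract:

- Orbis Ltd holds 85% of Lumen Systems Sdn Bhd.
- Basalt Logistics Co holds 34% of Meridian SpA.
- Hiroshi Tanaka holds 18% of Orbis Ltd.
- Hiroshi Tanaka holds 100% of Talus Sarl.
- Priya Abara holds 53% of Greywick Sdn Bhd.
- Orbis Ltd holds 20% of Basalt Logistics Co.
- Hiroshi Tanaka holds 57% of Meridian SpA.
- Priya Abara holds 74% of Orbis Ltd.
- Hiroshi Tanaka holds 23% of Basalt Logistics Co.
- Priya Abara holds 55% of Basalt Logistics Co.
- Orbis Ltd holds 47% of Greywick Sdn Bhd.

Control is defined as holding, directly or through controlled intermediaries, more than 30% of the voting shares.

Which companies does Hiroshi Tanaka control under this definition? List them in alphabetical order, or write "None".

Meridian SpA, Talus Sarl

Hiroshi holds 100% of Talus, so Hiroshi controls Talus.
Hiroshi holds 57% of Meridian, so Hiroshi controls Meridian.
No other company's threshold is met.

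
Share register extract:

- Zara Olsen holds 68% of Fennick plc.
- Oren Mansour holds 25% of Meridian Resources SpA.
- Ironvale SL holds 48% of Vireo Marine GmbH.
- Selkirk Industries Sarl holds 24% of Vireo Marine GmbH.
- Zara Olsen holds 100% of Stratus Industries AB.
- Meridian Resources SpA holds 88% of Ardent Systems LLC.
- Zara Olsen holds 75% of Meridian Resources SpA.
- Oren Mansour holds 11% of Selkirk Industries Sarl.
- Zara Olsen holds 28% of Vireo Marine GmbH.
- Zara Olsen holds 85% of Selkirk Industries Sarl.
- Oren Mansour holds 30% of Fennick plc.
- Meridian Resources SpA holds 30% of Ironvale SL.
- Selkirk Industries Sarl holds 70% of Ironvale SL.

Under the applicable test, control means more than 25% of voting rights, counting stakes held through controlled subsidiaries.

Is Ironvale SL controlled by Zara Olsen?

Yes

Zara holds 85% of Selkirk, so Zara controls Selkirk.
Zara holds 75% of Meridian, so Zara controls Meridian.
Meridian and Selkirk together hold 30% + 70% = 100% of Ironvale, so Zara controls Ironvale.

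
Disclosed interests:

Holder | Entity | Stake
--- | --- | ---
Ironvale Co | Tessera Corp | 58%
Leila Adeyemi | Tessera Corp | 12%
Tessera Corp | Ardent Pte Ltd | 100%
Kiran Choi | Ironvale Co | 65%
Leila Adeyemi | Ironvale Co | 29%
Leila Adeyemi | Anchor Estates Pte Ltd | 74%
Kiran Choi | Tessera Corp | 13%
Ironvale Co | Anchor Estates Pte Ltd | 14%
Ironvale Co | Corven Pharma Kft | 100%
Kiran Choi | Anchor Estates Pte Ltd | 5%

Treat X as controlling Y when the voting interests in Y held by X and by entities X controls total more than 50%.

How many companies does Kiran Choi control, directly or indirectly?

Kiran holds 65% of Ironvale, so Kiran controls Ironvale.
Kiran and Ironvale together hold 13% + 58% = 71% of Tessera, so Kiran controls Tessera.
Tessera holds 100% of Ardent, so Kiran controls Ardent.
Ironvale holds 100% of Corven, so Kiran controls Corven.
No other company's threshold is met.
Kiran controls 4 companies.

4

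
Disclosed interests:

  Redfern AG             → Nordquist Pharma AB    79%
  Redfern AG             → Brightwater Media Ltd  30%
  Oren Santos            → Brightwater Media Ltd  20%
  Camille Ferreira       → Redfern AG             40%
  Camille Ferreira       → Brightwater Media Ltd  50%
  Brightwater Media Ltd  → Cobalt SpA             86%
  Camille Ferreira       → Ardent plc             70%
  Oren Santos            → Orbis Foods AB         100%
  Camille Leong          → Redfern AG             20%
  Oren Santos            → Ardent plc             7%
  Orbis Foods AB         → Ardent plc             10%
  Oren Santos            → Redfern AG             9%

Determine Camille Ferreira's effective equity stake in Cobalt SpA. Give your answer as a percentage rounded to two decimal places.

Camille Ferreira reaches Cobalt along 2 paths.
Via Brightwater: 50% × 86% = 43%.
Via Redfern → Brightwater: 40% × 30% × 86% = 10.32%.
Total: 43% + 10.32% = 53.32%.

53.32%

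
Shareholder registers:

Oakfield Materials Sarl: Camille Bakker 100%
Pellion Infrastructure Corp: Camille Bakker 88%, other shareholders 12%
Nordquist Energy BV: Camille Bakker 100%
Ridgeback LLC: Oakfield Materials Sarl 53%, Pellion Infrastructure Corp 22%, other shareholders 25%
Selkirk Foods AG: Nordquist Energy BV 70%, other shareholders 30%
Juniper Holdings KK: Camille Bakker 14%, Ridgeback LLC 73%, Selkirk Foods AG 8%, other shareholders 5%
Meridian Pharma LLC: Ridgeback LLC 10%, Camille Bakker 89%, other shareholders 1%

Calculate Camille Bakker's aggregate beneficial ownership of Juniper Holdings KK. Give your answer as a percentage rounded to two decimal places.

72.42%

Camille reaches Juniper along 4 paths.
Direct stake: 14% = 14%.
Via Oakfield → Ridgeback: 100% × 53% × 73% = 38.69%.
Via Pellion → Ridgeback: 88% × 22% × 73% = 14.1328%.
Via Nordquist → Selkirk: 100% × 70% × 8% = 5.6%.
Total: 14% + 38.69% + 14.1328% + 5.6% = 72.4228%.
Rounded: 72.42%.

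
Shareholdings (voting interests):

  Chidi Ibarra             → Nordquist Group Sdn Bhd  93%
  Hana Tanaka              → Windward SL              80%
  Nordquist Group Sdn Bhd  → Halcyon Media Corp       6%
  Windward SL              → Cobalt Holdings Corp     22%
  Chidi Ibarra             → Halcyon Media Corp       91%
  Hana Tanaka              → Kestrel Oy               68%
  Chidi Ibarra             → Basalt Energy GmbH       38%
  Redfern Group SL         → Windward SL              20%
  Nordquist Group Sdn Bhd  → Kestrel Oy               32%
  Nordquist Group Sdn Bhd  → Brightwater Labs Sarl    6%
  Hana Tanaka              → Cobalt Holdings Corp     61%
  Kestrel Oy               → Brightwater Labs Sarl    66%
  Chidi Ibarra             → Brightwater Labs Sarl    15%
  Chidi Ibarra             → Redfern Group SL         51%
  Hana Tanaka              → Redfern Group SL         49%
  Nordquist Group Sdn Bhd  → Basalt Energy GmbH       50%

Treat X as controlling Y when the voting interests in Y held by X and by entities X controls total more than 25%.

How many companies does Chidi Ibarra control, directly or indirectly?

6

Chidi holds 93% of Nordquist, so Chidi controls Nordquist.
Chidi holds 51% of Redfern, so Chidi controls Redfern.
Nordquist holds 32% of Kestrel, so Chidi controls Kestrel.
Chidi and Nordquist and Kestrel together hold 15% + 6% + 66% = 87% of Brightwater, so Chidi controls Brightwater.
Nordquist and Chidi together hold 50% + 38% = 88% of Basalt, so Chidi controls Basalt.
Chidi and Nordquist together hold 91% + 6% = 97% of Halcyon, so Chidi controls Halcyon.
No other company's threshold is met.
Chidi controls 6 companies.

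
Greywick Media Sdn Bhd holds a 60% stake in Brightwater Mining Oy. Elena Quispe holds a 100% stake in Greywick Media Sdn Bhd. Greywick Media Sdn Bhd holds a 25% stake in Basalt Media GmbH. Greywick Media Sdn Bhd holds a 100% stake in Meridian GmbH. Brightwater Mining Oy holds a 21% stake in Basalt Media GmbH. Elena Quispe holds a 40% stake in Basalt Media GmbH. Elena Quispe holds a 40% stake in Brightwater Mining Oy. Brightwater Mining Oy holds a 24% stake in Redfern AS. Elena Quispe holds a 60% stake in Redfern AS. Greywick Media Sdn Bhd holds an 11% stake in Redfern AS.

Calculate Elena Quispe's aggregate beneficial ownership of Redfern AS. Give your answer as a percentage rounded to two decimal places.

95.00%

Elena reaches Redfern along 4 paths.
Direct stake: 60% = 60%.
Via Brightwater: 40% × 24% = 9.6%.
Via Greywick → Brightwater: 100% × 60% × 24% = 14.4%.
Via Greywick: 100% × 11% = 11%.
Total: 60% + 9.6% + 14.4% + 11% = 95%.
Rounded: 95.00%.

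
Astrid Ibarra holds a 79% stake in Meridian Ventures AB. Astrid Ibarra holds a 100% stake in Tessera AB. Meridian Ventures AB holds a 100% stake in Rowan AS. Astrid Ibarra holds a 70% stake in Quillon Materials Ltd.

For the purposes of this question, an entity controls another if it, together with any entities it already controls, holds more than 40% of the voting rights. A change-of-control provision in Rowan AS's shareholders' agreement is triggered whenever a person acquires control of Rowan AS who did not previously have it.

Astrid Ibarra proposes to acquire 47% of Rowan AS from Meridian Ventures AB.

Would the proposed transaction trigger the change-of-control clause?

No

The purchase adds only to Astrid's holdings (Meridian's stake shrinks), so Astrid is the only person who could newly come to control Rowan.
Astrid holds 79% of Meridian, so Astrid controls Meridian.
Meridian holds 100% of Rowan, so Astrid controls Rowan.
So Astrid already controls Rowan before the transaction.
After the purchase, Astrid holds 47% of Rowan directly, and Meridian's stake falls to 53%.
Astrid controlled Rowan already, so this is not a new person acquiring control; every other person's position is unchanged or reduced.
No new person acquires control, so the clause is not triggered.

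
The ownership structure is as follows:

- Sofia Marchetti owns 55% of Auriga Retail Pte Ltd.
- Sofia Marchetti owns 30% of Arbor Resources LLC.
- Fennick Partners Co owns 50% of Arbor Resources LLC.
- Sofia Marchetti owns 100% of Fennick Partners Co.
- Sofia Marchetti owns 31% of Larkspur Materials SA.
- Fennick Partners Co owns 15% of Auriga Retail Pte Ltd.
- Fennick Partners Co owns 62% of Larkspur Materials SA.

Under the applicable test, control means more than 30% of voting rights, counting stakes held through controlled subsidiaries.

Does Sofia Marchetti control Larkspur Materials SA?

Yes

Sofia holds 100% of Fennick, so Sofia controls Fennick.
Fennick and Sofia together hold 62% + 31% = 93% of Larkspur, so Sofia controls Larkspur.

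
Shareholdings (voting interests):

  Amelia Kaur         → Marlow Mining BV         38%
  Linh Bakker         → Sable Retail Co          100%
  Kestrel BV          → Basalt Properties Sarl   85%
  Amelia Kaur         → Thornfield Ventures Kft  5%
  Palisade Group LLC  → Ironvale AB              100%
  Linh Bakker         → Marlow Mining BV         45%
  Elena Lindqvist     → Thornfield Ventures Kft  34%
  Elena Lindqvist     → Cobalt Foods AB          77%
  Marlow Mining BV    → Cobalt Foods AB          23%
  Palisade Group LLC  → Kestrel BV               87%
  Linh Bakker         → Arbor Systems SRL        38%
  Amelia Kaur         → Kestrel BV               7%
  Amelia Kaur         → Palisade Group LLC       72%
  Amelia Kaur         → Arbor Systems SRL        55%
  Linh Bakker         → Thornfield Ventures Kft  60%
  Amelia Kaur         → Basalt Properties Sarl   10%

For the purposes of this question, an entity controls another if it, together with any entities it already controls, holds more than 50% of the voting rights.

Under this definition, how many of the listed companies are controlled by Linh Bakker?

Linh holds 60% of Thornfield, so Linh controls Thornfield.
Linh holds 100% of Sable, so Linh controls Sable.
No other company's threshold is met.
Linh controls 2 companies.

2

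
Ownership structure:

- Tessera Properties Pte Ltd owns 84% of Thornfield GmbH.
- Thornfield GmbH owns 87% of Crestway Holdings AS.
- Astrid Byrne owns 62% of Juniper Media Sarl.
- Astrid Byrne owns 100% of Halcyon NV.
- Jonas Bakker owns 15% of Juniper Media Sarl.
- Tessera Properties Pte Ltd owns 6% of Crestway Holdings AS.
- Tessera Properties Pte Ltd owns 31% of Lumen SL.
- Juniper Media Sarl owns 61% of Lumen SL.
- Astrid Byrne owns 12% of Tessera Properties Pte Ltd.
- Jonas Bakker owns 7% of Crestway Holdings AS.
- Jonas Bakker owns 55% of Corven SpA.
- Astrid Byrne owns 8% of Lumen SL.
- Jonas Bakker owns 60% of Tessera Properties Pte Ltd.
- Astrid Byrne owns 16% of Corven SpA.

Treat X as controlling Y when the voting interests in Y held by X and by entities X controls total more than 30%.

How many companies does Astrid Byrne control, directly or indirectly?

Astrid holds 62% of Juniper, so Astrid controls Juniper.
Astrid holds 100% of Halcyon, so Astrid controls Halcyon.
Juniper and Astrid together hold 61% + 8% = 69% of Lumen, so Astrid controls Lumen.
No other company's threshold is met.
Astrid controls 3 companies.

3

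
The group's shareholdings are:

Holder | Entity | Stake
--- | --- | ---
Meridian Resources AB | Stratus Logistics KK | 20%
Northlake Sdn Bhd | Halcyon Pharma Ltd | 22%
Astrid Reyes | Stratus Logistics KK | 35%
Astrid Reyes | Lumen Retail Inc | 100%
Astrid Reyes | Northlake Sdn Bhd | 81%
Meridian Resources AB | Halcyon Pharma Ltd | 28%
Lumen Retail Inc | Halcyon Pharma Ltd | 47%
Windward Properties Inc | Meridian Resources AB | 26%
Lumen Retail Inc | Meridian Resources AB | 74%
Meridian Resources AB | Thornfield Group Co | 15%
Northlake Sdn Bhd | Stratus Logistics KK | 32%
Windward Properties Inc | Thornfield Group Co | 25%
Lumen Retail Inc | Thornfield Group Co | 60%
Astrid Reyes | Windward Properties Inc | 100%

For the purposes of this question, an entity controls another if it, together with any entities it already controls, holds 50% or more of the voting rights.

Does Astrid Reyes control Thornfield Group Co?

Astrid holds 100% of Lumen, so Astrid controls Lumen.
Astrid holds 100% of Windward, so Astrid controls Windward.
Windward and Lumen together hold 26% + 74% = 100% of Meridian, so Astrid controls Meridian.
Lumen and Windward and Meridian together hold 60% + 25% + 15% = 100% of Thornfield, so Astrid controls Thornfield.

Yes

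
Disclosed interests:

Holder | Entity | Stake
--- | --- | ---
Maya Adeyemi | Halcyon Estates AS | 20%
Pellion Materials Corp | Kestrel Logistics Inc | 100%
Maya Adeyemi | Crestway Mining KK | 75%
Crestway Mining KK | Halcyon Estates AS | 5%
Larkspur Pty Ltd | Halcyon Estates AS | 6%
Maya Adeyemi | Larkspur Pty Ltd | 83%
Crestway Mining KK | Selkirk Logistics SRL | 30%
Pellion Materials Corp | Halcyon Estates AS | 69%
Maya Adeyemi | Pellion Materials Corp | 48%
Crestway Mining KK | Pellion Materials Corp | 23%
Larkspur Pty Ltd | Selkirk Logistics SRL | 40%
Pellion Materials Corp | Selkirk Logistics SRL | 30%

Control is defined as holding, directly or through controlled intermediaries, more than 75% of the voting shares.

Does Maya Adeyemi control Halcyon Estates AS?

Maya holds 83% of Larkspur, so Maya controls Larkspur.
In Halcyon, Maya's side holds only 6% + 20% = 26%, not > 75%.
So Maya does not control Halcyon.

No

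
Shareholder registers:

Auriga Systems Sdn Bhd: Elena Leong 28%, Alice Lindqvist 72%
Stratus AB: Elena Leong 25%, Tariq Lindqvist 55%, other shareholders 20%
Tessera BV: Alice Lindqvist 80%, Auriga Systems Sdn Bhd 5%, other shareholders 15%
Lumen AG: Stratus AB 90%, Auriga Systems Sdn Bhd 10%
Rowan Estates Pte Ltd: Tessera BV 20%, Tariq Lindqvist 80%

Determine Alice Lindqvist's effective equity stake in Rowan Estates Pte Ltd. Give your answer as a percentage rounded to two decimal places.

16.72%

Alice reaches Rowan along 2 paths.
Via Tessera: 80% × 20% = 16%.
Via Auriga → Tessera: 72% × 5% × 20% = 0.72%.
Total: 16% + 0.72% = 16.72%.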